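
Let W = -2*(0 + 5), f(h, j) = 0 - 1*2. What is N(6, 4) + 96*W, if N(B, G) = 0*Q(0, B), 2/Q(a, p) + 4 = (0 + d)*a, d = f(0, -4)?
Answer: -960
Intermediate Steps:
f(h, j) = -2 (f(h, j) = 0 - 2 = -2)
d = -2
Q(a, p) = 2/(-4 - 2*a) (Q(a, p) = 2/(-4 + (0 - 2)*a) = 2/(-4 - 2*a))
N(B, G) = 0 (N(B, G) = 0/(-2 - 1*0) = 0/(-2 + 0) = 0/(-2) = 0*(-½) = 0)
W = -10 (W = -2*5 = -10)
N(6, 4) + 96*W = 0 + 96*(-10) = 0 - 960 = -960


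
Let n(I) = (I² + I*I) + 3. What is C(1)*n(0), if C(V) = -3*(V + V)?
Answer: -18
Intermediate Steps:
C(V) = -6*V
n(I) = 3 + 2*I² (n(I) = (I² + I²) + 3 = 2*I² + 3 = 3 + 2*I²)
C(1)*n(0) = (-6*1)*(3 + 2*0²) = -6*(3 + 2*0) = -6*(3 + 0) = -6*3 = -18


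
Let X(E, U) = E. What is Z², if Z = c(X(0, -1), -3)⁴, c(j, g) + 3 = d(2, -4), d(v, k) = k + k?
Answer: 214358881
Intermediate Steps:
d(v, k) = 2*k
c(j, g) = -11 (c(j, g) = -3 + 2*(-4) = -3 - 8 = -11)
Z = 14641 (Z = (-11)⁴ = 14641)
Z² = 14641² = 214358881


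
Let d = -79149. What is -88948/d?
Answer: 88948/79149 ≈ 1.1238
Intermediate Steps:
-88948/d = -88948/(-79149) = -88948*(-1/79149) = 88948/79149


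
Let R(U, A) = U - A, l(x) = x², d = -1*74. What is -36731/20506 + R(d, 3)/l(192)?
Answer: -677815273/377966592 ≈ -1.7933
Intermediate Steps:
d = -74
-36731/20506 + R(d, 3)/l(192) = -36731/20506 + (-74 - 1*3)/(192²) = -36731*1/20506 + (-74 - 3)/36864 = -36731/20506 - 77*1/36864 = -36731/20506 - 77/36864 = -677815273/377966592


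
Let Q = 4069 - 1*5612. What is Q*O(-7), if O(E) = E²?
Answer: -75607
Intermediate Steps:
Q = -1543 (Q = 4069 - 5612 = -1543)
Q*O(-7) = -1543*(-7)² = -1543*49 = -75607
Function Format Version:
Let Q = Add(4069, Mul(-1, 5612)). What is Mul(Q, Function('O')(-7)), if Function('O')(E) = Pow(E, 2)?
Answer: -75607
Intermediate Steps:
Q = -1543 (Q = Add(4069, -5612) = -1543)
Mul(Q, Function('O')(-7)) = Mul(-1543, Pow(-7, 2)) = Mul(-1543, 49) = -75607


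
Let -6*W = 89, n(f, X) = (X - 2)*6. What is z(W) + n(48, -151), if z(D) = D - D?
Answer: -918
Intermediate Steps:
n(f, X) = -12 + 6*X (n(f, X) = (-2 + X)*6 = -12 + 6*X)
W = -89/6 (W = -1/6*89 = -89/6 ≈ -14.833)
z(D) = 0
z(W) + n(48, -151) = 0 + (-12 + 6*(-151)) = 0 + (-12 - 906) = 0 - 918 = -918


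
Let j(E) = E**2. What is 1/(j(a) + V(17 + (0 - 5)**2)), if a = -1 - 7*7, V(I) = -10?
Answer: 1/2490 ≈ 0.00040161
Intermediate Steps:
a = -50 (a = -1 - 49 = -50)
1/(j(a) + V(17 + (0 - 5)**2)) = 1/((-50)**2 - 10) = 1/(2500 - 10) = 1/2490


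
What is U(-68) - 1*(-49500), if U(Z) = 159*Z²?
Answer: 784716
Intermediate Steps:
U(-68) - 1*(-49500) = 159*(-68)² - 1*(-49500) = 159*4624 + 49500 = 735216 + 49500 = 784716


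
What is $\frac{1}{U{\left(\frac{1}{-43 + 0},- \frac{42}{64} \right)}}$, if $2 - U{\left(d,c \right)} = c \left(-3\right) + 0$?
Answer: $32$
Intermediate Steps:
$U{\left(d,c \right)} = 2 + 3 c$ ($U{\left(d,c \right)} = 2 - \left(c \left(-3\right) + 0\right) = 2 - \left(- 3 c + 0\right) = 2 - - 3 c = 2 + 3 c$)
$\frac{1}{U{\left(\frac{1}{-43 + 0},- \frac{42}{64} \right)}} = \frac{1}{2 + 3 \left(- \frac{42}{64}\right)} = \frac{1}{2 + 3 \left(\left(-42\right) \frac{1}{64}\right)} = \frac{1}{2 + 3 \left(- \frac{21}{32}\right)} = \frac{1}{2 - \frac{63}{32}} = \frac{1}{\frac{1}{32}} = 32$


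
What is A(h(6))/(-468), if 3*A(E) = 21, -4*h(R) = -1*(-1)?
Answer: -7/468 ≈ -0.014957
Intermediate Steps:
h(R) = -1/4 (h(R) = -(-1)*(-1)/4 = -1/4*1 = -1/4)
A(E) = 7 (A(E) = (1/3)*21 = 7)
A(h(6))/(-468) = 7/(-468) = 7*(-1/468) = -7/468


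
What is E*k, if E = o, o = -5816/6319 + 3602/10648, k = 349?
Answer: -6834768885/33642356 ≈ -203.16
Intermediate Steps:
o = -19583865/33642356 (o = -5816*1/6319 + 3602*(1/10648) = -5816/6319 + 1801/5324 = -19583865/33642356 ≈ -0.58212)
E = -19583865/33642356 ≈ -0.58212
E*k = -19583865/33642356*349 = -6834768885/33642356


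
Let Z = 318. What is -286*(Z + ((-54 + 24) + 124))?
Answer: -117832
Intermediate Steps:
-286*(Z + ((-54 + 24) + 124)) = -286*(318 + ((-54 + 24) + 124)) = -286*(318 + (-30 + 124)) = -286*(318 + 94) = -286*412 = -117832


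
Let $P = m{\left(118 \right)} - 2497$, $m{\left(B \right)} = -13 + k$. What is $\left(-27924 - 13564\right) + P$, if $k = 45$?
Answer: $-43953$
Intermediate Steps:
$m{\left(B \right)} = 32$ ($m{\left(B \right)} = -13 + 45 = 32$)
$P = -2465$ ($P = 32 - 2497 = -2465$)
$\left(-27924 - 13564\right) + P = \left(-27924 - 13564\right) - 2465 = -41488 - 2465 = -43953$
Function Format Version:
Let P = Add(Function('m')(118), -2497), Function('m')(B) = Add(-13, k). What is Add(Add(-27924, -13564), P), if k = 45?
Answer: -43953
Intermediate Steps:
Function('m')(B) = 32 (Function('m')(B) = Add(-13, 45) = 32)
P = -2465 (P = Add(32, -2497) = -2465)
Add(Add(-27924, -13564), P) = Add(Add(-27924, -13564), -2465) = Add(-41488, -2465) = -43953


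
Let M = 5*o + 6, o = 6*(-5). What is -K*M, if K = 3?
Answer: 432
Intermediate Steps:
o = -30
M = -144 (M = 5*(-30) + 6 = -150 + 6 = -144)
-K*M = -3*(-144) = -1*(-432) = 432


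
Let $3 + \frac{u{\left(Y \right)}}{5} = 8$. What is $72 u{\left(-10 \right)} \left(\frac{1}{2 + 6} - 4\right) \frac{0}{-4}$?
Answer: $0$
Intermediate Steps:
$u{\left(Y \right)} = 25$ ($u{\left(Y \right)} = -15 + 5 \cdot 8 = -15 + 40 = 25$)
$72 u{\left(-10 \right)} \left(\frac{1}{2 + 6} - 4\right) \frac{0}{-4} = 72 \cdot 25 \left(\frac{1}{2 + 6} - 4\right) \frac{0}{-4} = 1800 \left(\frac{1}{8} - 4\right) 0 \left(- \frac{1}{4}\right) = 1800 \left(\frac{1}{8} - 4\right) 0 = 1800 \left(\left(- \frac{31}{8}\right) 0\right) = 1800 \cdot 0 = 0$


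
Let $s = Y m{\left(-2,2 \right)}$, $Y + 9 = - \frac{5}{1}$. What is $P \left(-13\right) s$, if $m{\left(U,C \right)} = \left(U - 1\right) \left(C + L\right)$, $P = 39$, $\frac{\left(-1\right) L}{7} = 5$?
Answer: $702702$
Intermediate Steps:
$L = -35$ ($L = \left(-7\right) 5 = -35$)
$Y = -14$ ($Y = -9 - \frac{5}{1} = -9 - 5 = -14$)
$m{\left(U,C \right)} = \left(-1 + U\right) \left(-35 + C\right)$ ($m{\left(U,C \right)} = \left(U - 1\right) \left(C - 35\right) = \left(-1 + U\right) \left(-35 + C\right)$)
$s = -1386$ ($s = - 14 \left(35 - 2 - -70 + 2 \left(-2\right)\right) = - 14 \left(35 - 2 + 70 - 4\right) = \left(-14\right) 99 = -1386$)
$P \left(-13\right) s = 39 \left(-13\right) \left(-1386\right) = \left(-507\right) \left(-1386\right) = 702702$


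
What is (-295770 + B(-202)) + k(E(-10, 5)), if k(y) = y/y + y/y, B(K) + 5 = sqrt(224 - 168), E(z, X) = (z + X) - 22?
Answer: -295773 + 2*sqrt(14) ≈ -2.9577e+5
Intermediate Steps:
E(z, X) = -22 + X + z (E(z, X) = (X + z) - 22 = -22 + X + z)
B(K) = -5 + 2*sqrt(14) (B(K) = -5 + sqrt(224 - 168) = -5 + sqrt(56) = -5 + 2*sqrt(14))
k(y) = 2 (k(y) = 1 + 1 = 2)
(-295770 + B(-202)) + k(E(-10, 5)) = (-295770 + (-5 + 2*sqrt(14))) + 2 = (-295775 + 2*sqrt(14)) + 2 = -295773 + 2*sqrt(14)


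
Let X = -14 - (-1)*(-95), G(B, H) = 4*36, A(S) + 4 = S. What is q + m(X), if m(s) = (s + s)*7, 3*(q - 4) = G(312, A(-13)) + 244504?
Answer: 240082/3 ≈ 80027.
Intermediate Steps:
A(S) = -4 + S
G(B, H) = 144
q = 244660/3 (q = 4 + (144 + 244504)/3 = 4 + (1/3)*244648 = 4 + 244648/3 = 244660/3 ≈ 81553.)
X = -109 (X = -14 - 1*95 = -14 - 95 = -109)
m(s) = 14*s (m(s) = (2*s)*7 = 14*s)
q + m(X) = 244660/3 + 14*(-109) = 244660/3 - 1526 = 240082/3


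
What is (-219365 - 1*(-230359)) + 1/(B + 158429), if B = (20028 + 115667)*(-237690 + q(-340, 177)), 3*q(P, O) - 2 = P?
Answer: 1064278823463359/96805423273 ≈ 10994.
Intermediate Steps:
q(P, O) = 2/3 + P/3
B = -96805898560/3 (B = (20028 + 115667)*(-237690 + (2/3 + (1/3)*(-340))) = 135695*(-237690 + (2/3 - 340/3)) = 135695*(-237690 - 338/3) = 135695*(-713408/3) = -96805898560/3 ≈ -3.2269e+10)
(-219365 - 1*(-230359)) + 1/(B + 158429) = (-219365 - 1*(-230359)) + 1/(-96805898560/3 + 158429) = (-219365 + 230359) + 1/(-96805423273/3) = 10994 - 3/96805423273 = 1064278823463359/96805423273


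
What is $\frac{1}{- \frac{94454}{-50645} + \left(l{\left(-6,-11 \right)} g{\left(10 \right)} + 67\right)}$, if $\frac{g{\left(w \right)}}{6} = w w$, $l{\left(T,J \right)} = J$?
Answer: $- \frac{50645}{330769331} \approx -0.00015311$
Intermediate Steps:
$g{\left(w \right)} = 6 w^{2}$ ($g{\left(w \right)} = 6 w w = 6 w^{2}$)
$\frac{1}{- \frac{94454}{-50645} + \left(l{\left(-6,-11 \right)} g{\left(10 \right)} + 67\right)} = \frac{1}{- \frac{94454}{-50645} + \left(- 11 \cdot 6 \cdot 10^{2} + 67\right)} = \frac{1}{\left(-94454\right) \left(- \frac{1}{50645}\right) + \left(- 11 \cdot 6 \cdot 100 + 67\right)} = \frac{1}{\frac{94454}{50645} + \left(\left(-11\right) 600 + 67\right)} = \frac{1}{\frac{94454}{50645} + \left(-6600 + 67\right)} = \frac{1}{\frac{94454}{50645} - 6533} = \frac{1}{- \frac{330769331}{50645}} = - \frac{50645}{330769331}$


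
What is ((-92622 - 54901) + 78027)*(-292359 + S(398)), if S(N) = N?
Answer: 20290121656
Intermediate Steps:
((-92622 - 54901) + 78027)*(-292359 + S(398)) = ((-92622 - 54901) + 78027)*(-292359 + 398) = (-147523 + 78027)*(-291961) = -69496*(-291961) = 20290121656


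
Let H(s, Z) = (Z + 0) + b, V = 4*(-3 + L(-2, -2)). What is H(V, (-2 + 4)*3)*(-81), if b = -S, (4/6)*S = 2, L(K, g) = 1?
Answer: -243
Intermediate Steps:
S = 3 (S = (3/2)*2 = 3)
b = -3 (b = -1*3 = -3)
V = -8 (V = 4*(-3 + 1) = 4*(-2) = -8)
H(s, Z) = -3 + Z (H(s, Z) = (Z + 0) - 3 = Z - 3 = -3 + Z)
H(V, (-2 + 4)*3)*(-81) = (-3 + (-2 + 4)*3)*(-81) = (-3 + 2*3)*(-81) = (-3 + 6)*(-81) = 3*(-81) = -243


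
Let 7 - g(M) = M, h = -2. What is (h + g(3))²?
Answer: 4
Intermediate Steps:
g(M) = 7 - M
(h + g(3))² = (-2 + (7 - 1*3))² = (-2 + (7 - 3))² = (-2 + 4)² = 2² = 4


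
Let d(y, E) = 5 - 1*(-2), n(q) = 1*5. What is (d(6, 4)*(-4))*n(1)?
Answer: -140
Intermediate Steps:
n(q) = 5
d(y, E) = 7 (d(y, E) = 5 + 2 = 7)
(d(6, 4)*(-4))*n(1) = (7*(-4))*5 = -28*5 = -140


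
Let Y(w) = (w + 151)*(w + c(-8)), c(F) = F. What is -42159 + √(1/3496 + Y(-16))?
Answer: -42159 + I*√9899832086/1748 ≈ -42159.0 + 56.921*I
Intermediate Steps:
Y(w) = (-8 + w)*(151 + w) (Y(w) = (w + 151)*(w - 8) = (151 + w)*(-8 + w) = (-8 + w)*(151 + w))
-42159 + √(1/3496 + Y(-16)) = -42159 + √(1/3496 + (-1208 + (-16)² + 143*(-16))) = -42159 + √(1/3496 + (-1208 + 256 - 2288)) = -42159 + √(1/3496 - 3240) = -42159 + √(-11327039/3496) = -42159 + I*√9899832086/1748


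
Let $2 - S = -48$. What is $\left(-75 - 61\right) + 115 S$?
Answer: $5614$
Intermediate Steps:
$S = 50$ ($S = 2 - -48 = 2 + 48 = 50$)
$\left(-75 - 61\right) + 115 S = \left(-75 - 61\right) + 115 \cdot 50 = \left(-75 - 61\right) + 5750 = -136 + 5750 = 5614$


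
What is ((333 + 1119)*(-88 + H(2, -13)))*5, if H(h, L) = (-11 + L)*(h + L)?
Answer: 1277760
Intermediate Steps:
H(h, L) = (-11 + L)*(L + h)
((333 + 1119)*(-88 + H(2, -13)))*5 = ((333 + 1119)*(-88 + ((-13)² - 11*(-13) - 11*2 - 13*2)))*5 = (1452*(-88 + (169 + 143 - 22 - 26)))*5 = (1452*(-88 + 264))*5 = (1452*176)*5 = 255552*5 = 1277760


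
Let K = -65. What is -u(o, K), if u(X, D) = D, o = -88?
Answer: 65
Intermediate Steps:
-u(o, K) = -1*(-65) = 65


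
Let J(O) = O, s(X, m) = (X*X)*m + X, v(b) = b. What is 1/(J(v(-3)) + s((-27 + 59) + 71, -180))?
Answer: -1/1909520 ≈ -5.2369e-7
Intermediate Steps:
s(X, m) = X + m*X² (s(X, m) = X²*m + X = m*X² + X = X + m*X²)
1/(J(v(-3)) + s((-27 + 59) + 71, -180)) = 1/(-3 + ((-27 + 59) + 71)*(1 + ((-27 + 59) + 71)*(-180))) = 1/(-3 + (32 + 71)*(1 + (32 + 71)*(-180))) = 1/(-3 + 103*(1 + 103*(-180))) = 1/(-3 + 103*(1 - 18540)) = 1/(-3 + 103*(-18539)) = 1/(-3 - 1909517) = 1/(-1909520) = -1/1909520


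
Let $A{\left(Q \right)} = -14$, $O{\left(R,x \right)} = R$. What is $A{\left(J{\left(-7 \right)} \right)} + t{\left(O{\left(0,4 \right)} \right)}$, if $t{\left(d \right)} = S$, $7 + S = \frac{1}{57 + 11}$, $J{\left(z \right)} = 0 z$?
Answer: $- \frac{1427}{68} \approx -20.985$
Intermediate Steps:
$J{\left(z \right)} = 0$
$S = - \frac{475}{68}$ ($S = -7 + \frac{1}{57 + 11} = -7 + \frac{1}{68} = - \frac{475}{68} \approx -6.9853$)
$t{\left(d \right)} = - \frac{475}{68}$
$A{\left(J{\left(-7 \right)} \right)} + t{\left(O{\left(0,4 \right)} \right)} = -14 - \frac{475}{68} = - \frac{1427}{68}$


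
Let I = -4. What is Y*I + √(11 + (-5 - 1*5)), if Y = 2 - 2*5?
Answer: 33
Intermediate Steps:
Y = -8 (Y = 2 - 10 = -8)
Y*I + √(11 + (-5 - 1*5)) = -8*(-4) + √(11 + (-5 - 1*5)) = 32 + √(11 + (-5 - 5)) = 32 + √(11 - 10) = 32 + √1 = 32 + 1 = 33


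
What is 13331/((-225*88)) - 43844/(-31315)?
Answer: 90130187/124007400 ≈ 0.72681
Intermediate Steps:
13331/((-225*88)) - 43844/(-31315) = 13331/(-19800) - 43844*(-1/31315) = 13331*(-1/19800) + 43844/31315 = -13331/19800 + 43844/31315 = 90130187/124007400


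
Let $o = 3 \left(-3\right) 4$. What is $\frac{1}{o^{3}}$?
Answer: $- \frac{1}{46656} \approx -2.1433 \cdot 10^{-5}$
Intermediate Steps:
$o = -36$ ($o = \left(-9\right) 4 = -36$)
$\frac{1}{o^{3}} = \frac{1}{\left(-36\right)^{3}} = \frac{1}{-46656} = - \frac{1}{46656}$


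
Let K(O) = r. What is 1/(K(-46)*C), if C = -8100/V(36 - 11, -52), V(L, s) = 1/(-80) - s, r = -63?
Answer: 4159/40824000 ≈ 0.00010188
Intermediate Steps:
K(O) = -63
V(L, s) = -1/80 - s
C = -648000/4159 (C = -8100/(-1/80 - 1*(-52)) = -8100/(-1/80 + 52) = -8100/4159/80 = -8100*80/4159 = -648000/4159 ≈ -155.81)
1/(K(-46)*C) = 1/((-63)*(-648000/4159)) = -1/63*(-4159/648000) = 4159/40824000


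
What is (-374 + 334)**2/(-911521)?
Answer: -1600/911521 ≈ -0.0017553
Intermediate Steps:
(-374 + 334)**2/(-911521) = (-40)**2*(-1/911521) = 1600*(-1/911521) = -1600/911521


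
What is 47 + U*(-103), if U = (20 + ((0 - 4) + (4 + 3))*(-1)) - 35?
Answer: 1901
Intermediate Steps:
U = -18 (U = (20 + (-4 + 7)*(-1)) - 35 = (20 + 3*(-1)) - 35 = (20 - 3) - 35 = 17 - 35 = -18)
47 + U*(-103) = 47 - 18*(-103) = 47 + 1854 = 1901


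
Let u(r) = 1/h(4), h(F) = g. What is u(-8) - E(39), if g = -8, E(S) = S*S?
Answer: -12169/8 ≈ -1521.1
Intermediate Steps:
E(S) = S**2
h(F) = -8
u(r) = -1/8 (u(r) = 1/(-8) = -1/8)
u(-8) - E(39) = -1/8 - 1*39**2 = -1/8 - 1*1521 = -1/8 - 1521 = -12169/8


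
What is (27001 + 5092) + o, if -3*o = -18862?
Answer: 115141/3 ≈ 38380.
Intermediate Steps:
o = 18862/3 (o = -⅓*(-18862) = 18862/3 ≈ 6287.3)
(27001 + 5092) + o = (27001 + 5092) + 18862/3 = 32093 + 18862/3 = 115141/3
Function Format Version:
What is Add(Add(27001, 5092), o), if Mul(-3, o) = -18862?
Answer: Rational(115141, 3) ≈ 38380.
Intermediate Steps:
o = Rational(18862, 3) (o = Mul(Rational(-1, 3), -18862) = Rational(18862, 3) ≈ 6287.3)
Add(Add(27001, 5092), o) = Add(Add(27001, 5092), Rational(18862, 3)) = Add(32093, Rational(18862, 3)) = Rational(115141, 3)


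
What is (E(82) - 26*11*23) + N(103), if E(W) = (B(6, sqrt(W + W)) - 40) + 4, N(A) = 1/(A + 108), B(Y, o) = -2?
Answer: -1395975/211 ≈ -6616.0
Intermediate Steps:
N(A) = 1/(108 + A)
E(W) = -38 (E(W) = (-2 - 40) + 4 = -42 + 4 = -38)
(E(82) - 26*11*23) + N(103) = (-38 - 26*11*23) + 1/(108 + 103) = (-38 - 286*23) + 1/211 = (-38 - 6578) + 1/211 = -6616 + 1/211 = -1395975/211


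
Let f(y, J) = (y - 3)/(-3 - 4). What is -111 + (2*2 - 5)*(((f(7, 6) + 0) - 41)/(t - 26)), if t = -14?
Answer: -31371/280 ≈ -112.04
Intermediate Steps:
f(y, J) = 3/7 - y/7 (f(y, J) = (-3 + y)/(-7) = (-3 + y)*(-⅐) = 3/7 - y/7)
-111 + (2*2 - 5)*(((f(7, 6) + 0) - 41)/(t - 26)) = -111 + (2*2 - 5)*((((3/7 - ⅐*7) + 0) - 41)/(-14 - 26)) = -111 + (4 - 5)*((((3/7 - 1) + 0) - 41)/(-40)) = -111 - ((-4/7 + 0) - 41)*(-1)/40 = -111 - (-4/7 - 41)*(-1)/40 = -111 - (-291)*(-1)/(7*40) = -111 - 1*291/280 = -111 - 291/280 = -31371/280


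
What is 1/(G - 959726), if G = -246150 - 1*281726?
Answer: -1/1487602 ≈ -6.7222e-7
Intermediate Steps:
G = -527876 (G = -246150 - 281726 = -527876)
1/(G - 959726) = 1/(-527876 - 959726) = 1/(-1487602) = -1/1487602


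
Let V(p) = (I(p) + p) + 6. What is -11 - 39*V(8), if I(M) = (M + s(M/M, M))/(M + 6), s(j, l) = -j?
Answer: -1153/2 ≈ -576.50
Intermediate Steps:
I(M) = (-1 + M)/(6 + M) (I(M) = (M - M/M)/(M + 6) = (M - 1*1)/(6 + M) = (M - 1)/(6 + M) = (-1 + M)/(6 + M))
V(p) = 6 + p + (-1 + p)/(6 + p) (V(p) = ((-1 + p)/(6 + p) + p) + 6 = (p + (-1 + p)/(6 + p)) + 6 = 6 + p + (-1 + p)/(6 + p))
-11 - 39*V(8) = -11 - 39*(-1 + 8 + (6 + 8)²)/(6 + 8) = -11 - 39*(-1 + 8 + 14²)/14 = -11 - 39*(-1 + 8 + 196)/14 = -11 - 39*203/14 = -11 - 39*29/2 = -11 - 1131/2 = -1153/2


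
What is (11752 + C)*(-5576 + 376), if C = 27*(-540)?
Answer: 14705600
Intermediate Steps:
C = -14580
(11752 + C)*(-5576 + 376) = (11752 - 14580)*(-5576 + 376) = -2828*(-5200) = 14705600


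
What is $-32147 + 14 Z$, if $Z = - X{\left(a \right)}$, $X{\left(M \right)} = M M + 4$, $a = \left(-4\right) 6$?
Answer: $-40267$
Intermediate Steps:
$a = -24$
$X{\left(M \right)} = 4 + M^{2}$ ($X{\left(M \right)} = M^{2} + 4 = 4 + M^{2}$)
$Z = -580$ ($Z = - (4 + \left(-24\right)^{2}) = - (4 + 576) = \left(-1\right) 580 = -580$)
$-32147 + 14 Z = -32147 + 14 \left(-580\right) = -32147 - 8120 = -40267$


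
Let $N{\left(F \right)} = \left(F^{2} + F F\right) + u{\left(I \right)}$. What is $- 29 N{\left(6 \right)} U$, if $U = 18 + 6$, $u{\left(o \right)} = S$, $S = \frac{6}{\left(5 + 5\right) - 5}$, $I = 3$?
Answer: $- \frac{254736}{5} \approx -50947.0$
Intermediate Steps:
$S = \frac{6}{5}$ ($S = \frac{6}{10 - 5} = \frac{6}{5} \approx 1.2$)
$u{\left(o \right)} = \frac{6}{5}$
$N{\left(F \right)} = \frac{6}{5} + 2 F^{2}$ ($N{\left(F \right)} = \left(F^{2} + F F\right) + \frac{6}{5} = \left(F^{2} + F^{2}\right) + \frac{6}{5} = 2 F^{2} + \frac{6}{5} = \frac{6}{5} + 2 F^{2}$)
$U = 24$
$- 29 N{\left(6 \right)} U = - 29 \left(\frac{6}{5} + 2 \cdot 6^{2}\right) 24 = - 29 \left(\frac{6}{5} + 2 \cdot 36\right) 24 = - 29 \left(\frac{6}{5} + 72\right) 24 = \left(-29\right) \frac{366}{5} \cdot 24 = \left(- \frac{10614}{5}\right) 24 = - \frac{254736}{5}$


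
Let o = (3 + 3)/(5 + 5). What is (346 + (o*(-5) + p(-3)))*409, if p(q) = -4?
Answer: 138651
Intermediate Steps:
o = 3/5 (o = 6/10 = 6*(1/10) = 3/5 ≈ 0.60000)
(346 + (o*(-5) + p(-3)))*409 = (346 + ((3/5)*(-5) - 4))*409 = (346 + (-3 - 4))*409 = (346 - 7)*409 = 339*409 = 138651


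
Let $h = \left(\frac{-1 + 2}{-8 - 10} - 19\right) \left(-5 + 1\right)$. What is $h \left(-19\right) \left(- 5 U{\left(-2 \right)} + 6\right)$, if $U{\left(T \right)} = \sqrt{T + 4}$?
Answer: $- \frac{26068}{3} + \frac{65170 \sqrt{2}}{9} \approx 1551.1$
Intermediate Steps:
$U{\left(T \right)} = \sqrt{4 + T}$
$h = \frac{686}{9}$ ($h = \left(1 \frac{1}{-18} - 19\right) \left(-4\right) = \left(1 \left(- \frac{1}{18}\right) - 19\right) \left(-4\right) = \left(- \frac{1}{18} - 19\right) \left(-4\right) = \left(- \frac{343}{18}\right) \left(-4\right) = \frac{686}{9} \approx 76.222$)
$h \left(-19\right) \left(- 5 U{\left(-2 \right)} + 6\right) = \frac{686}{9} \left(-19\right) \left(- 5 \sqrt{4 - 2} + 6\right) = - \frac{13034 \left(- 5 \sqrt{2} + 6\right)}{9} = - \frac{13034 \left(6 - 5 \sqrt{2}\right)}{9} = - \frac{26068}{3} + \frac{65170 \sqrt{2}}{9}$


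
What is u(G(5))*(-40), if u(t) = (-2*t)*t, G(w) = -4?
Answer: 1280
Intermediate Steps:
u(t) = -2*t²
u(G(5))*(-40) = -2*(-4)²*(-40) = -2*16*(-40) = -32*(-40) = 1280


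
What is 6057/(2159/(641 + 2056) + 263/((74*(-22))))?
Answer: 26594566812/2805541 ≈ 9479.3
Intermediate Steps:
6057/(2159/(641 + 2056) + 263/((74*(-22)))) = 6057/(2159/2697 + 263/(-1628)) = 6057/(2159*(1/2697) + 263*(-1/1628)) = 6057/(2159/2697 - 263/1628) = 6057/(2805541/4390716) = 6057*(4390716/2805541) = 26594566812/2805541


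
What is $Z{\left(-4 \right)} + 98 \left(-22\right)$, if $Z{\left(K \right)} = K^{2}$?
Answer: $-2140$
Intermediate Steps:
$Z{\left(-4 \right)} + 98 \left(-22\right) = \left(-4\right)^{2} + 98 \left(-22\right) = 16 - 2156 = -2140$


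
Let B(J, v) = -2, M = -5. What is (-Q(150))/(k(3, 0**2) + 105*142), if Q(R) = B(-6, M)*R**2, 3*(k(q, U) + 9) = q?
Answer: 22500/7451 ≈ 3.0197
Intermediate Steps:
k(q, U) = -9 + q/3
Q(R) = -2*R**2
(-Q(150))/(k(3, 0**2) + 105*142) = (-(-2)*150**2)/((-9 + (1/3)*3) + 105*142) = (-(-2)*22500)/((-9 + 1) + 14910) = (-1*(-45000))/(-8 + 14910) = 45000/14902 = 45000*(1/14902) = 22500/7451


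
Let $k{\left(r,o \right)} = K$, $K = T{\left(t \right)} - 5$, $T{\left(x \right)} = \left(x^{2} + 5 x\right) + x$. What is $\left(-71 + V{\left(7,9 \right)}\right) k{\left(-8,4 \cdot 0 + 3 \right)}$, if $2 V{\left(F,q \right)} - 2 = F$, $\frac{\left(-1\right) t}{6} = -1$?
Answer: $- \frac{8911}{2} \approx -4455.5$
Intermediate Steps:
$t = 6$ ($t = \left(-6\right) \left(-1\right) = 6$)
$V{\left(F,q \right)} = 1 + \frac{F}{2}$
$T{\left(x \right)} = x^{2} + 6 x$
$K = 67$ ($K = 6 \left(6 + 6\right) - 5 = 6 \cdot 12 - 5 = 72 - 5 = 67$)
$k{\left(r,o \right)} = 67$
$\left(-71 + V{\left(7,9 \right)}\right) k{\left(-8,4 \cdot 0 + 3 \right)} = \left(-71 + \left(1 + \frac{1}{2} \cdot 7\right)\right) 67 = \left(-71 + \left(1 + \frac{7}{2}\right)\right) 67 = \left(-71 + \frac{9}{2}\right) 67 = \left(- \frac{133}{2}\right) 67 = - \frac{8911}{2}$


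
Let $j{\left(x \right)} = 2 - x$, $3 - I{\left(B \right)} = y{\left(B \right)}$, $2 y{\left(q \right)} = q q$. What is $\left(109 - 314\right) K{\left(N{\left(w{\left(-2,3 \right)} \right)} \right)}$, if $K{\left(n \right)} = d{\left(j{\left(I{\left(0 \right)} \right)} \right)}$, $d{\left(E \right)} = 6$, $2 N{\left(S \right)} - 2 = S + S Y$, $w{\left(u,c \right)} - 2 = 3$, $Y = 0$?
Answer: $-1230$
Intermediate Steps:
$y{\left(q \right)} = \frac{q^{2}}{2}$ ($y{\left(q \right)} = \frac{q q}{2} = \frac{q^{2}}{2}$)
$w{\left(u,c \right)} = 5$ ($w{\left(u,c \right)} = 2 + 3 = 5$)
$I{\left(B \right)} = 3 - \frac{B^{2}}{2}$
$N{\left(S \right)} = 1 + \frac{S}{2}$ ($N{\left(S \right)} = 1 + \frac{S + S 0}{2} = 1 + \frac{S + 0}{2} = 1 + \frac{S}{2}$)
$K{\left(n \right)} = 6$
$\left(109 - 314\right) K{\left(N{\left(w{\left(-2,3 \right)} \right)} \right)} = \left(109 - 314\right) 6 = \left(-205\right) 6 = -1230$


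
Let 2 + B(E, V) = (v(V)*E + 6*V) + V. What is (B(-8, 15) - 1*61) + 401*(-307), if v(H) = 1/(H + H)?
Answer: -1845979/15 ≈ -1.2307e+5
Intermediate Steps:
v(H) = 1/(2*H)
B(E, V) = -2 + 7*V + E/(2*V) (B(E, V) = -2 + (((1/(2*V))*E + 6*V) + V) = -2 + ((E/(2*V) + 6*V) + V) = -2 + ((6*V + E/(2*V)) + V) = -2 + (7*V + E/(2*V)) = -2 + 7*V + E/(2*V))
(B(-8, 15) - 1*61) + 401*(-307) = ((-2 + 7*15 + (½)*(-8)/15) - 1*61) + 401*(-307) = ((-2 + 105 + (½)*(-8)*(1/15)) - 61) - 123107 = ((-2 + 105 - 4/15) - 61) - 123107 = (1541/15 - 61) - 123107 = 626/15 - 123107 = -1845979/15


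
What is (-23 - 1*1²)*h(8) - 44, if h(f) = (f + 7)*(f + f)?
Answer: -5804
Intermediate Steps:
h(f) = 2*f*(7 + f) (h(f) = (7 + f)*(2*f) = 2*f*(7 + f))
(-23 - 1*1²)*h(8) - 44 = (-23 - 1*1²)*(2*8*(7 + 8)) - 44 = (-23 - 1*1)*(2*8*15) - 44 = (-23 - 1)*240 - 44 = -24*240 - 44 = -5760 - 44 = -5804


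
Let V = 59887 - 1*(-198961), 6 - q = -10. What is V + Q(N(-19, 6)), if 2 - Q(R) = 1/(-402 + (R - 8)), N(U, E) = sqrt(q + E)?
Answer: 21753495355/84039 + sqrt(22)/168078 ≈ 2.5885e+5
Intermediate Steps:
q = 16 (q = 6 - 1*(-10) = 6 + 10 = 16)
N(U, E) = sqrt(16 + E)
Q(R) = 2 - 1/(-410 + R) (Q(R) = 2 - 1/(-402 + (R - 8)) = 2 - 1/(-402 + (-8 + R)) = 2 - 1/(-410 + R))
V = 258848 (V = 59887 + 198961 = 258848)
V + Q(N(-19, 6)) = 258848 + (-821 + 2*sqrt(16 + 6))/(-410 + sqrt(16 + 6)) = 258848 + (-821 + 2*sqrt(22))/(-410 + sqrt(22))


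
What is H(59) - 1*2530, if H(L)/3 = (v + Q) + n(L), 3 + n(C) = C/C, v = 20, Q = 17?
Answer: -2425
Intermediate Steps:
n(C) = -2 (n(C) = -3 + C/C = -3 + 1 = -2)
H(L) = 105 (H(L) = 3*((20 + 17) - 2) = 3*(37 - 2) = 3*35 = 105)
H(59) - 1*2530 = 105 - 1*2530 = 105 - 2530 = -2425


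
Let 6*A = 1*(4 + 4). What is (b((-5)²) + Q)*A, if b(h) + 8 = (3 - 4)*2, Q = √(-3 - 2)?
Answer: -40/3 + 4*I*√5/3 ≈ -13.333 + 2.9814*I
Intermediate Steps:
Q = I*√5 (Q = √(-5) = I*√5 ≈ 2.2361*I)
A = 4/3 (A = (1*(4 + 4))/6 = (1*8)/6 = (⅙)*8 = 4/3 ≈ 1.3333)
b(h) = -10 (b(h) = -8 + (3 - 4)*2 = -8 - 1*2 = -8 - 2 = -10)
(b((-5)²) + Q)*A = (-10 + I*√5)*(4/3) = -40/3 + 4*I*√5/3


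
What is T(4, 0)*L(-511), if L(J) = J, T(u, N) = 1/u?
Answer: -511/4 ≈ -127.75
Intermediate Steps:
T(4, 0)*L(-511) = -511/4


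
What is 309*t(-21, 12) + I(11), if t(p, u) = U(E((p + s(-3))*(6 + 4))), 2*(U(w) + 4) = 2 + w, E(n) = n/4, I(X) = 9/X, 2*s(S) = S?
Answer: -846279/88 ≈ -9616.8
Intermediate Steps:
s(S) = S/2
E(n) = n/4 (E(n) = n*(¼) = n/4)
U(w) = -3 + w/2 (U(w) = -4 + (2 + w)/2 = -4 + (1 + w/2) = -3 + w/2)
t(p, u) = -39/8 + 5*p/4 (t(p, u) = -3 + (((p + (½)*(-3))*(6 + 4))/4)/2 = -3 + (((p - 3/2)*10)/4)/2 = -3 + (((-3/2 + p)*10)/4)/2 = -3 + ((-15 + 10*p)/4)/2 = -3 + (-15/4 + 5*p/2)/2 = -3 + (-15/8 + 5*p/4) = -39/8 + 5*p/4)
309*t(-21, 12) + I(11) = 309*(-39/8 + (5/4)*(-21)) + 9/11 = 309*(-39/8 - 105/4) + 9*(1/11) = 309*(-249/8) + 9/11 = -76941/8 + 9/11 = -846279/88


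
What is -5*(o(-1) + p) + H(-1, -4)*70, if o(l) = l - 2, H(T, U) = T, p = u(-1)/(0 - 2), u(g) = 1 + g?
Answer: -55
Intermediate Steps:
p = 0 (p = (1 - 1)/(0 - 2) = 0/(-2) = 0*(-½) = 0)
o(l) = -2 + l
-5*(o(-1) + p) + H(-1, -4)*70 = -5*((-2 - 1) + 0) - 1*70 = -5*(-3 + 0) - 70 = -5*(-3) - 70 = 15 - 70 = -55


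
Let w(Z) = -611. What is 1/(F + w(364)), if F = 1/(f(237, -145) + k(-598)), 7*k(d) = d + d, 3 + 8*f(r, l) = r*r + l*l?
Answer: -530769/324299803 ≈ -0.0016367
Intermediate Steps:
f(r, l) = -3/8 + l**2/8 + r**2/8 (f(r, l) = -3/8 + (r*r + l*l)/8 = -3/8 + (r**2 + l**2)/8 = -3/8 + (l**2 + r**2)/8 = -3/8 + (l**2/8 + r**2/8) = -3/8 + l**2/8 + r**2/8)
k(d) = 2*d/7 (k(d) = (d + d)/7 = (2*d)/7 = 2*d/7)
F = 56/530769 (F = 1/((-3/8 + (1/8)*(-145)**2 + (1/8)*237**2) + (2/7)*(-598)) = 1/((-3/8 + (1/8)*21025 + (1/8)*56169) - 1196/7) = 1/((-3/8 + 21025/8 + 56169/8) - 1196/7) = 1/(77191/8 - 1196/7) = 1/(530769/56) = 56/530769 ≈ 0.00010551)
1/(F + w(364)) = 1/(56/530769 - 611) = 1/(-324299803/530769) = -530769/324299803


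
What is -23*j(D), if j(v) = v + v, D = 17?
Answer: -782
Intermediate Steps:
j(v) = 2*v
-23*j(D) = -46*17 = -23*34 = -782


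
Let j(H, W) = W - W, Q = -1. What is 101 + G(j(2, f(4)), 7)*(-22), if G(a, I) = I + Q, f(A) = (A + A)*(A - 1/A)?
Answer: -31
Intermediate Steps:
f(A) = 2*A*(A - 1/A) (f(A) = (2*A)*(A - 1/A) = 2*A*(A - 1/A))
j(H, W) = 0
G(a, I) = -1 + I (G(a, I) = I - 1 = -1 + I)
101 + G(j(2, f(4)), 7)*(-22) = 101 + (-1 + 7)*(-22) = 101 + 6*(-22) = 101 - 132 = -31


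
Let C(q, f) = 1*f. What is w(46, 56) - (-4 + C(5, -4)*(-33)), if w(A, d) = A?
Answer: -82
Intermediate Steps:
C(q, f) = f
w(46, 56) - (-4 + C(5, -4)*(-33)) = 46 - (-4 - 4*(-33)) = 46 - (-4 + 132) = 46 - 1*128 = 46 - 128 = -82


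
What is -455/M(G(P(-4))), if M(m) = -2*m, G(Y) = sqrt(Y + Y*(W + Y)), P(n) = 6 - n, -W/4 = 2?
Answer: 91*sqrt(30)/12 ≈ 41.536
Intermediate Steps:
W = -8 (W = -4*2 = -8)
G(Y) = sqrt(Y + Y*(-8 + Y))
-455/M(G(P(-4))) = -455*(-1/(2*sqrt(-7 + (6 - 1*(-4)))*sqrt(6 - 1*(-4)))) = -455*(-1/(2*sqrt(-7 + (6 + 4))*sqrt(6 + 4))) = -455*(-sqrt(10)/(20*sqrt(-7 + 10))) = -455*(-sqrt(30)/60) = -(-91)*sqrt(30)/12 = 91*sqrt(30)/12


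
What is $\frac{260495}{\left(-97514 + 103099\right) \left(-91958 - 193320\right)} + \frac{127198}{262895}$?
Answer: $\frac{40518649029543}{83772944507770} \approx 0.48367$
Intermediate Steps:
$\frac{260495}{\left(-97514 + 103099\right) \left(-91958 - 193320\right)} + \frac{127198}{262895} = \frac{260495}{5585 \left(-285278\right)} + 127198 \cdot \frac{1}{262895} = \frac{260495}{-1593277630} + \frac{127198}{262895} = 260495 \left(- \frac{1}{1593277630}\right) + \frac{127198}{262895} = - \frac{52099}{318655526} + \frac{127198}{262895} = \frac{40518649029543}{83772944507770}$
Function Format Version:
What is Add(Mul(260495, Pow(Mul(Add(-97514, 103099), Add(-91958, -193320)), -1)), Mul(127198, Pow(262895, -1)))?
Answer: Rational(40518649029543, 83772944507770) ≈ 0.48367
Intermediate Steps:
Add(Mul(260495, Pow(Mul(Add(-97514, 103099), Add(-91958, -193320)), -1)), Mul(127198, Pow(262895, -1))) = Add(Mul(260495, Pow(Mul(5585, -285278), -1)), Mul(127198, Rational(1, 262895))) = Add(Mul(260495, Pow(-1593277630, -1)), Rational(127198, 262895)) = Add(Mul(260495, Rational(-1, 1593277630)), Rational(127198, 262895)) = Add(Rational(-52099, 318655526), Rational(127198, 262895)) = Rational(40518649029543, 83772944507770)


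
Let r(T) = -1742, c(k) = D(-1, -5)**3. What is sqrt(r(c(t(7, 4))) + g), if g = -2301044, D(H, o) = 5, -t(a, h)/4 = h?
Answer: I*sqrt(2302786) ≈ 1517.5*I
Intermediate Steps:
t(a, h) = -4*h
c(k) = 125 (c(k) = 5**3 = 125)
sqrt(r(c(t(7, 4))) + g) = sqrt(-1742 - 2301044) = sqrt(-2302786) = I*sqrt(2302786)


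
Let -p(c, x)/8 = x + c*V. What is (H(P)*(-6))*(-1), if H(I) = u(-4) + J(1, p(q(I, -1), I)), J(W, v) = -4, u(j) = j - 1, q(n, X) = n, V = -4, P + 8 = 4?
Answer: -54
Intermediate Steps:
P = -4 (P = -8 + 4 = -4)
u(j) = -1 + j
p(c, x) = -8*x + 32*c (p(c, x) = -8*(x + c*(-4)) = -8*(x - 4*c) = -8*x + 32*c)
H(I) = -9 (H(I) = (-1 - 4) - 4 = -5 - 4 = -9)
(H(P)*(-6))*(-1) = -9*(-6)*(-1) = 54*(-1) = -54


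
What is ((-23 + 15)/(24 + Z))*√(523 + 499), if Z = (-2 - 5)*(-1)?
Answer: -8*√1022/31 ≈ -8.2500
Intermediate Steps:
Z = 7 (Z = -7*(-1) = 7)
((-23 + 15)/(24 + Z))*√(523 + 499) = ((-23 + 15)/(24 + 7))*√(523 + 499) = (-8/31)*√1022 = (-8*1/31)*√1022 = -8*√1022/31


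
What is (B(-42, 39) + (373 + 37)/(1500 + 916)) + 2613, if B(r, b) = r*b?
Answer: 1178005/1208 ≈ 975.17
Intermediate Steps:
B(r, b) = b*r
(B(-42, 39) + (373 + 37)/(1500 + 916)) + 2613 = (39*(-42) + (373 + 37)/(1500 + 916)) + 2613 = (-1638 + 410/2416) + 2613 = (-1638 + 410*(1/2416)) + 2613 = (-1638 + 205/1208) + 2613 = -1978499/1208 + 2613 = 1178005/1208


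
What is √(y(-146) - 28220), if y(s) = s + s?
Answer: 36*I*√22 ≈ 168.85*I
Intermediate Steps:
y(s) = 2*s
√(y(-146) - 28220) = √(2*(-146) - 28220) = √(-292 - 28220) = √(-28512) = 36*I*√22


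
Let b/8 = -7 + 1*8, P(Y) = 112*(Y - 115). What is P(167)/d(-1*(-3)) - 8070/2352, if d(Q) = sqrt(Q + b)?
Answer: -1345/392 + 5824*sqrt(11)/11 ≈ 1752.6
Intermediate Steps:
P(Y) = -12880 + 112*Y (P(Y) = 112*(-115 + Y) = -12880 + 112*Y)
b = 8 (b = 8*(-7 + 1*8) = 8*(-7 + 8) = 8*1 = 8)
d(Q) = sqrt(8 + Q) (d(Q) = sqrt(Q + 8) = sqrt(8 + Q))
P(167)/d(-1*(-3)) - 8070/2352 = (-12880 + 112*167)/(sqrt(8 - 1*(-3))) - 8070/2352 = (-12880 + 18704)/(sqrt(8 + 3)) - 8070*1/2352 = 5824/(sqrt(11)) - 1345/392 = 5824*(sqrt(11)/11) - 1345/392 = 5824*sqrt(11)/11 - 1345/392 = -1345/392 + 5824*sqrt(11)/11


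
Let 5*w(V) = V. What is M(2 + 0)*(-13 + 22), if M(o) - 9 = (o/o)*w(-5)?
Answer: 72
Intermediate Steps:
w(V) = V/5
M(o) = 8 (M(o) = 9 + (o/o)*((1/5)*(-5)) = 9 + 1*(-1) = 9 - 1 = 8)
M(2 + 0)*(-13 + 22) = 8*(-13 + 22) = 8*9 = 72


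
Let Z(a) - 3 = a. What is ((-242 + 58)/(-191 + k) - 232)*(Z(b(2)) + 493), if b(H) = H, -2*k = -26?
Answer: -10236888/89 ≈ -1.1502e+5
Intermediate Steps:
k = 13 (k = -½*(-26) = 13)
Z(a) = 3 + a
((-242 + 58)/(-191 + k) - 232)*(Z(b(2)) + 493) = ((-242 + 58)/(-191 + 13) - 232)*((3 + 2) + 493) = (-184/(-178) - 232)*(5 + 493) = (-184*(-1/178) - 232)*498 = (92/89 - 232)*498 = -20556/89*498 = -10236888/89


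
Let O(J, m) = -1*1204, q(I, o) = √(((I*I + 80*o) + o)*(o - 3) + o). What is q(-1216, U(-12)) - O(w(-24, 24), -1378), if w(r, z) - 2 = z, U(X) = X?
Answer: 1204 + 6*I*√615702 ≈ 1204.0 + 4708.0*I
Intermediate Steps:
q(I, o) = √(o + (-3 + o)*(I² + 81*o)) (q(I, o) = √(((I² + 80*o) + o)*(-3 + o) + o) = √((I² + 81*o)*(-3 + o) + o) = √((-3 + o)*(I² + 81*o) + o) = √(o + (-3 + o)*(I² + 81*o)))
w(r, z) = 2 + z
O(J, m) = -1204
q(-1216, U(-12)) - O(w(-24, 24), -1378) = √(-242*(-12) - 3*(-1216)² + 81*(-12)² - 12*(-1216)²) - 1*(-1204) = √(2904 - 3*1478656 + 81*144 - 12*1478656) + 1204 = √(2904 - 4435968 + 11664 - 17743872) + 1204 = √(-22165272) + 1204 = 6*I*√615702 + 1204 = 1204 + 6*I*√615702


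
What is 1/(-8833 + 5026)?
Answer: -1/3807 ≈ -0.00026267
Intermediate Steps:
1/(-8833 + 5026) = 1/(-3807) = -1/3807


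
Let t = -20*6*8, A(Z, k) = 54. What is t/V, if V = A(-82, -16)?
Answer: -160/9 ≈ -17.778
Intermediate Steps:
V = 54
t = -960 (t = -120*8 = -960)
t/V = -960/54 = -960*1/54 = -160/9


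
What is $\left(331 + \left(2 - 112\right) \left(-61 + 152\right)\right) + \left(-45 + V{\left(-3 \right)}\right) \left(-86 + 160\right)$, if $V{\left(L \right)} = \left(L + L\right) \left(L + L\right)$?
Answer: $-10345$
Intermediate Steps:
$V{\left(L \right)} = 4 L^{2}$ ($V{\left(L \right)} = 2 L 2 L = 4 L^{2}$)
$\left(331 + \left(2 - 112\right) \left(-61 + 152\right)\right) + \left(-45 + V{\left(-3 \right)}\right) \left(-86 + 160\right) = \left(331 + \left(2 - 112\right) \left(-61 + 152\right)\right) + \left(-45 + 4 \left(-3\right)^{2}\right) \left(-86 + 160\right) = \left(331 - 10010\right) + \left(-45 + 4 \cdot 9\right) 74 = \left(331 - 10010\right) + \left(-45 + 36\right) 74 = -9679 - 666 = -10345$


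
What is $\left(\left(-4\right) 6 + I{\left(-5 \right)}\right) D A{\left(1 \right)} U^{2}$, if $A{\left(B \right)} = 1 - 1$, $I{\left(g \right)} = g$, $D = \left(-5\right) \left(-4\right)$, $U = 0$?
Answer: $0$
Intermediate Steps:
$D = 20$
$A{\left(B \right)} = 0$ ($A{\left(B \right)} = 1 - 1 = 0$)
$\left(\left(-4\right) 6 + I{\left(-5 \right)}\right) D A{\left(1 \right)} U^{2} = \left(\left(-4\right) 6 - 5\right) 20 \cdot 0 \cdot 0^{2} = \left(-24 - 5\right) 20 \cdot 0 \cdot 0 = \left(-29\right) 20 \cdot 0 \cdot 0 = \left(-580\right) 0 \cdot 0 = 0 \cdot 0 = 0$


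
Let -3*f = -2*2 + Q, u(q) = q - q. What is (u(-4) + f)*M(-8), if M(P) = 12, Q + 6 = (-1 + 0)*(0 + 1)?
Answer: 44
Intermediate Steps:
u(q) = 0
Q = -7 (Q = -6 + (-1 + 0)*(0 + 1) = -6 - 1*1 = -6 - 1 = -7)
f = 11/3 (f = -(-2*2 - 7)/3 = -(-4 - 7)/3 = -⅓*(-11) = 11/3 ≈ 3.6667)
(u(-4) + f)*M(-8) = (0 + 11/3)*12 = (11/3)*12 = 44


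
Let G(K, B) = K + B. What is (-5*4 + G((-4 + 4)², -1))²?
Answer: 441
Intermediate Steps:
G(K, B) = B + K
(-5*4 + G((-4 + 4)², -1))² = (-5*4 + (-1 + (-4 + 4)²))² = (-20 + (-1 + 0²))² = (-20 + (-1 + 0))² = (-20 - 1)² = (-21)² = 441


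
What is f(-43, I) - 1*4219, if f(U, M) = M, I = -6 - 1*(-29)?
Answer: -4196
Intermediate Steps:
I = 23 (I = -6 + 29 = 23)
f(-43, I) - 1*4219 = 23 - 1*4219 = 23 - 4219 = -4196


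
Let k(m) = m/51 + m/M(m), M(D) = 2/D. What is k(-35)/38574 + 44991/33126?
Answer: 29847746183/21722639508 ≈ 1.3740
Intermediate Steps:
k(m) = m²/2 + m/51 (k(m) = m/51 + m/((2/m)) = m*(1/51) + m*(m/2) = m/51 + m²/2 = m²/2 + m/51)
k(-35)/38574 + 44991/33126 = ((1/102)*(-35)*(2 + 51*(-35)))/38574 + 44991/33126 = ((1/102)*(-35)*(2 - 1785))*(1/38574) + 44991*(1/33126) = ((1/102)*(-35)*(-1783))*(1/38574) + 14997/11042 = (62405/102)*(1/38574) + 14997/11042 = 62405/3934548 + 14997/11042 = 29847746183/21722639508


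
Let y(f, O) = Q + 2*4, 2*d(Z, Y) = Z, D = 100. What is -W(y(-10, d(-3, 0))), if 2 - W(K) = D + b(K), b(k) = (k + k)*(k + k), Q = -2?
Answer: 242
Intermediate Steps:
d(Z, Y) = Z/2
b(k) = 4*k**2 (b(k) = (2*k)*(2*k) = 4*k**2)
y(f, O) = 6 (y(f, O) = -2 + 2*4 = -2 + 8 = 6)
W(K) = -98 - 4*K**2 (W(K) = 2 - (100 + 4*K**2) = 2 + (-100 - 4*K**2) = -98 - 4*K**2)
-W(y(-10, d(-3, 0))) = -(-98 - 4*6**2) = -(-98 - 4*36) = -(-98 - 144) = -1*(-242) = 242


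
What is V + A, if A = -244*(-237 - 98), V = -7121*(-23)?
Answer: 245523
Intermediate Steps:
V = 163783
A = 81740 (A = -244*(-335) = 81740)
V + A = 163783 + 81740 = 245523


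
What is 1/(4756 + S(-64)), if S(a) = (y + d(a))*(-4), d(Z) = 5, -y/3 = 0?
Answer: 1/4736 ≈ 0.00021115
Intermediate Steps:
y = 0 (y = -3*0 = 0)
S(a) = -20 (S(a) = (0 + 5)*(-4) = 5*(-4) = -20)
1/(4756 + S(-64)) = 1/(4756 - 20) = 1/4736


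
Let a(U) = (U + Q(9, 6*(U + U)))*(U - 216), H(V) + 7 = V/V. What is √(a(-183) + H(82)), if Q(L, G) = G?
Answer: √949215 ≈ 974.28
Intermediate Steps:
H(V) = -6 (H(V) = -7 + V/V = -7 + 1 = -6)
a(U) = 13*U*(-216 + U) (a(U) = (U + 6*(U + U))*(U - 216) = (U + 6*(2*U))*(-216 + U) = (U + 12*U)*(-216 + U) = (13*U)*(-216 + U) = 13*U*(-216 + U))
√(a(-183) + H(82)) = √(13*(-183)*(-216 - 183) - 6) = √(13*(-183)*(-399) - 6) = √(949221 - 6) = √949215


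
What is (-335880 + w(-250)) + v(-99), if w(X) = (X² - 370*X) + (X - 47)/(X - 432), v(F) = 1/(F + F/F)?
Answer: -274756074/1519 ≈ -1.8088e+5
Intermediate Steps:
v(F) = 1/(1 + F) (v(F) = 1/(F + 1) = 1/(1 + F))
w(X) = X² - 370*X + (-47 + X)/(-432 + X) (w(X) = (X² - 370*X) + (-47 + X)/(-432 + X) = X² - 370*X + (-47 + X)/(-432 + X))
(-335880 + w(-250)) + v(-99) = (-335880 + (-47 + (-250)³ - 802*(-250)² + 159841*(-250))/(-432 - 250)) + 1/(1 - 99) = (-335880 + (-47 - 15625000 - 802*62500 - 39960250)/(-682)) + 1/(-98) = (-335880 - (-47 - 15625000 - 50125000 - 39960250)/682) - 1/98 = (-335880 - 1/682*(-105710297)) - 1/98 = (-335880 + 9610027/62) - 1/98 = -11214533/62 - 1/98 = -274756074/1519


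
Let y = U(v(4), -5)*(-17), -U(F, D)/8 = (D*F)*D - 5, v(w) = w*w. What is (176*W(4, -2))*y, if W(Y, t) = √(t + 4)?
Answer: 9454720*√2 ≈ 1.3371e+7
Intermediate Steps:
v(w) = w²
U(F, D) = 40 - 8*F*D² (U(F, D) = -8*((D*F)*D - 5) = -8*(F*D² - 5) = -8*(-5 + F*D²) = 40 - 8*F*D²)
W(Y, t) = √(4 + t)
y = 53720 (y = (40 - 8*4²*(-5)²)*(-17) = (40 - 8*16*25)*(-17) = (40 - 3200)*(-17) = -3160*(-17) = 53720)
(176*W(4, -2))*y = (176*√(4 - 2))*53720 = (176*√2)*53720 = 9454720*√2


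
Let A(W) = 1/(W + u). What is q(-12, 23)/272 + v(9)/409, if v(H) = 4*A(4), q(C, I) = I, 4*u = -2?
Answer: 68025/778736 ≈ 0.087353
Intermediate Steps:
u = -½ (u = (¼)*(-2) = -½ ≈ -0.50000)
A(W) = 1/(-½ + W) (A(W) = 1/(W - ½) = 1/(-½ + W))
v(H) = 8/7 (v(H) = 4*(2/(-1 + 2*4)) = 4*(2/(-1 + 8)) = 4*(2/7) = 8/7)
q(-12, 23)/272 + v(9)/409 = 23/272 + (8/7)/409 = 23*(1/272) + (8/7)*(1/409) = 23/272 + 8/2863 = 68025/778736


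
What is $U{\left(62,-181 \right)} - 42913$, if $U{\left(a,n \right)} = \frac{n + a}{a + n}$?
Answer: $-42912$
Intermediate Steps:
$U{\left(a,n \right)} = 1$ ($U{\left(a,n \right)} = \frac{a + n}{a + n} = 1$)
$U{\left(62,-181 \right)} - 42913 = 1 - 42913 = -42912$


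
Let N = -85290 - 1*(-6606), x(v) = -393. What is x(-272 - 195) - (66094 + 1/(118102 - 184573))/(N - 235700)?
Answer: -8208292279279/20897418864 ≈ -392.79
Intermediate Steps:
N = -78684 (N = -85290 + 6606 = -78684)
x(-272 - 195) - (66094 + 1/(118102 - 184573))/(N - 235700) = -393 - (66094 + 1/(118102 - 184573))/(-78684 - 235700) = -393 - (66094 + 1/(-66471))/(-314384) = -393 - (66094 - 1/66471)*(-1)/314384 = -393 - 4393334273*(-1)/(66471*314384) = -393 - 1*(-4393334273/20897418864) = -393 + 4393334273/20897418864 = -8208292279279/20897418864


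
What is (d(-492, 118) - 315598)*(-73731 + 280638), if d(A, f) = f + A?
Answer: -65376818604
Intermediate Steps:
d(A, f) = A + f
(d(-492, 118) - 315598)*(-73731 + 280638) = ((-492 + 118) - 315598)*(-73731 + 280638) = (-374 - 315598)*206907 = -315972*206907 = -65376818604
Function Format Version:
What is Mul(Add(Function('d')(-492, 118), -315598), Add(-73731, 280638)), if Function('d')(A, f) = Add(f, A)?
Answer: -65376818604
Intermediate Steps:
Function('d')(A, f) = Add(A, f)
Mul(Add(Function('d')(-492, 118), -315598), Add(-73731, 280638)) = Mul(Add(Add(-492, 118), -315598), Add(-73731, 280638)) = Mul(Add(-374, -315598), 206907) = Mul(-315972, 206907) = -65376818604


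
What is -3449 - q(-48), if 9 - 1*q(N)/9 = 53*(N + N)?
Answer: -49322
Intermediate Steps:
q(N) = 81 - 954*N (q(N) = 81 - 477*(N + N) = 81 - 477*2*N = 81 - 954*N)
-3449 - q(-48) = -3449 - (81 - 954*(-48)) = -3449 - (81 + 45792) = -3449 - 1*45873 = -3449 - 45873 = -49322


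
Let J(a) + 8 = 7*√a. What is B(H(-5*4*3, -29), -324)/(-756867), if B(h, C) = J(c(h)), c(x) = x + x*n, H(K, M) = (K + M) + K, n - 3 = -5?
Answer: 8/756867 - 7*√149/756867 ≈ -0.00010232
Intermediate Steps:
n = -2 (n = 3 - 5 = -2)
H(K, M) = M + 2*K
c(x) = -x (c(x) = x + x*(-2) = x - 2*x = -x)
J(a) = -8 + 7*√a
B(h, C) = -8 + 7*√(-h)
B(H(-5*4*3, -29), -324)/(-756867) = (-8 + 7*√(-(-29 + 2*(-5*4*3))))/(-756867) = (-8 + 7*√(-(-29 + 2*(-20*3))))*(-1/756867) = (-8 + 7*√(-(-29 + 2*(-60))))*(-1/756867) = (-8 + 7*√(-(-29 - 120)))*(-1/756867) = (-8 + 7*√(-1*(-149)))*(-1/756867) = (-8 + 7*√149)*(-1/756867) = 8/756867 - 7*√149/756867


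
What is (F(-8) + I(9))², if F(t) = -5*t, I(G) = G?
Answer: 2401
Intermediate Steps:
(F(-8) + I(9))² = (-5*(-8) + 9)² = (40 + 9)² = 49² = 2401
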